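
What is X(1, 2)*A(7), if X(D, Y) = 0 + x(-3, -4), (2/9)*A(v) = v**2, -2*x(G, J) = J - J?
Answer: 0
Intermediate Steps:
x(G, J) = 0 (x(G, J) = -(J - J)/2 = -1/2*0 = 0)
A(v) = 9*v**2/2
X(D, Y) = 0 (X(D, Y) = 0 + 0 = 0)
X(1, 2)*A(7) = 0*((9/2)*7**2) = 0*((9/2)*49) = 0*(441/2) = 0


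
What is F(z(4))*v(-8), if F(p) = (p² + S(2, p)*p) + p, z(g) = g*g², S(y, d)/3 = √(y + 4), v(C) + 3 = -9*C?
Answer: 287040 + 13248*√6 ≈ 3.1949e+5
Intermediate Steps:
v(C) = -3 - 9*C
S(y, d) = 3*√(4 + y) (S(y, d) = 3*√(y + 4) = 3*√(4 + y))
z(g) = g³
F(p) = p + p² + 3*p*√6 (F(p) = (p² + (3*√(4 + 2))*p) + p = (p² + (3*√6)*p) + p = (p² + 3*p*√6) + p = p + p² + 3*p*√6)
F(z(4))*v(-8) = (4³*(1 + 4³ + 3*√6))*(-3 - 9*(-8)) = (64*(1 + 64 + 3*√6))*(-3 + 72) = (64*(65 + 3*√6))*69 = (4160 + 192*√6)*69 = 287040 + 13248*√6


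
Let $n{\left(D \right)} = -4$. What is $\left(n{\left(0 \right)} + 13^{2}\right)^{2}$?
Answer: $27225$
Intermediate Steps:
$\left(n{\left(0 \right)} + 13^{2}\right)^{2} = \left(-4 + 13^{2}\right)^{2} = \left(-4 + 169\right)^{2} = 165^{2} = 27225$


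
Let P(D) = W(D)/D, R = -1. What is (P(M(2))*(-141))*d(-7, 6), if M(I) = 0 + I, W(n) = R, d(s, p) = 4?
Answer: 282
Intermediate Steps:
W(n) = -1
M(I) = I
P(D) = -1/D
(P(M(2))*(-141))*d(-7, 6) = (-1/2*(-141))*4 = (-1*½*(-141))*4 = -½*(-141)*4 = (141/2)*4 = 282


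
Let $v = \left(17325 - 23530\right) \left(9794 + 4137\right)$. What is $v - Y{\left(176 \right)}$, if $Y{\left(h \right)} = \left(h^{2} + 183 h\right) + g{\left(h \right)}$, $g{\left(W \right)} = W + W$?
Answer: $-86505391$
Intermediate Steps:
$g{\left(W \right)} = 2 W$
$Y{\left(h \right)} = h^{2} + 185 h$ ($Y{\left(h \right)} = \left(h^{2} + 183 h\right) + 2 h = h^{2} + 185 h$)
$v = -86441855$ ($v = \left(-6205\right) 13931 = -86441855$)
$v - Y{\left(176 \right)} = -86441855 - 176 \left(185 + 176\right) = -86441855 - 176 \cdot 361 = -86441855 - 63536 = -86505391$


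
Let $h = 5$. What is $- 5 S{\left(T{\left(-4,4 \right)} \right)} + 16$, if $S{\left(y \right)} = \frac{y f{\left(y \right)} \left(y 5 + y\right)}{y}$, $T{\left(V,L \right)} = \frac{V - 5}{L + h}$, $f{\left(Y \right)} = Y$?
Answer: $-14$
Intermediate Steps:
$T{\left(V,L \right)} = \frac{-5 + V}{5 + L}$ ($T{\left(V,L \right)} = \frac{V - 5}{L + 5} = \frac{-5 + V}{5 + L}$)
$S{\left(y \right)} = 6 y^{2}$ ($S{\left(y \right)} = \frac{y y \left(y 5 + y\right)}{y} = \frac{y^{2} \left(5 y + y\right)}{y} = \frac{y^{2} \cdot 6 y}{y} = \frac{6 y^{3}}{y} = 6 y^{2}$)
$- 5 S{\left(T{\left(-4,4 \right)} \right)} + 16 = - 5 \cdot 6 \left(\frac{-5 - 4}{5 + 4}\right)^{2} + 16 = - 5 \cdot 6 \left(\frac{1}{9} \left(-9\right)\right)^{2} + 16 = - 5 \cdot 6 \left(-1\right)^{2} + 16 = - 5 \cdot 6 \cdot 1 + 16 = \left(-5\right) 6 + 16 = -30 + 16 = -14$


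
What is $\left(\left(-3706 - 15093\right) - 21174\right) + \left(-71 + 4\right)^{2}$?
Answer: $-35484$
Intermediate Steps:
$\left(\left(-3706 - 15093\right) - 21174\right) + \left(-71 + 4\right)^{2} = \left(\left(-3706 - 15093\right) - 21174\right) + \left(-67\right)^{2} = \left(-18799 - 21174\right) + 4489 = -39973 + 4489 = -35484$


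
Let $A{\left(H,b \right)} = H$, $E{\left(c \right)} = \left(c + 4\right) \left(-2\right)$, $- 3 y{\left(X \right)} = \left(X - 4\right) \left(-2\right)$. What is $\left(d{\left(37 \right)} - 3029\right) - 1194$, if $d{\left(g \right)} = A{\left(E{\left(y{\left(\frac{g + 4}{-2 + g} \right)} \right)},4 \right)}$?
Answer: $- \frac{147953}{35} \approx -4227.2$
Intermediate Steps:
$y{\left(X \right)} = - \frac{8}{3} + \frac{2 X}{3}$ ($y{\left(X \right)} = - \frac{\left(X - 4\right) \left(-2\right)}{3} = - \frac{\left(-4 + X\right) \left(-2\right)}{3} = - \frac{8 - 2 X}{3} = - \frac{8}{3} + \frac{2 X}{3}$)
$E{\left(c \right)} = -8 - 2 c$ ($E{\left(c \right)} = \left(4 + c\right) \left(-2\right) = -8 - 2 c$)
$d{\left(g \right)} = - \frac{8}{3} - \frac{4 \left(4 + g\right)}{3 \left(-2 + g\right)}$ ($d{\left(g \right)} = -8 - 2 \left(- \frac{8}{3} + \frac{2 \frac{g + 4}{-2 + g}}{3}\right) = -8 - 2 \left(- \frac{8}{3} + \frac{2 \frac{4 + g}{-2 + g}}{3}\right) = -8 - 2 \left(- \frac{8}{3} + \frac{2 \left(4 + g\right)}{3 \left(-2 + g\right)}\right) = -8 + \left(\frac{16}{3} - \frac{4 \left(4 + g\right)}{3 \left(-2 + g\right)}\right) = - \frac{8}{3} - \frac{4 \left(4 + g\right)}{3 \left(-2 + g\right)}$)
$\left(d{\left(37 \right)} - 3029\right) - 1194 = \left(\left(-4\right) 37 \frac{1}{-2 + 37} - 3029\right) - 1194 = \left(\left(-4\right) 37 \cdot \frac{1}{35} - 3029\right) - 1194 = \left(- \frac{148}{35} - 3029\right) - 1194 = - \frac{106163}{35} - 1194 = - \frac{147953}{35}$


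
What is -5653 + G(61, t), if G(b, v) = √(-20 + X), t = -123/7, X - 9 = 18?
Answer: -5653 + √7 ≈ -5650.4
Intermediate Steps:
X = 27 (X = 9 + 18 = 27)
t = -123/7 (t = -123*⅐ = -123/7 ≈ -17.571)
G(b, v) = √7 (G(b, v) = √(-20 + 27) = √7)
-5653 + G(61, t) = -5653 + √7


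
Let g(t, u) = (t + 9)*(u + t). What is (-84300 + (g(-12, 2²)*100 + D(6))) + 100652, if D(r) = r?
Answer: 18758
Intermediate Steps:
g(t, u) = (9 + t)*(t + u)
(-84300 + (g(-12, 2²)*100 + D(6))) + 100652 = (-84300 + (((-12)² + 9*(-12) + 9*2² - 12*2²)*100 + 6)) + 100652 = (-84300 + ((144 - 108 + 9*4 - 12*4)*100 + 6)) + 100652 = (-84300 + ((144 - 108 + 36 - 48)*100 + 6)) + 100652 = (-84300 + (24*100 + 6)) + 100652 = (-84300 + (2400 + 6)) + 100652 = (-84300 + 2406) + 100652 = -81894 + 100652 = 18758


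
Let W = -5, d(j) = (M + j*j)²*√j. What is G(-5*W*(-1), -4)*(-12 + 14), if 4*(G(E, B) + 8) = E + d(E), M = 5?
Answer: -57/2 + 992250*I ≈ -28.5 + 9.9225e+5*I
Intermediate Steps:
d(j) = √j*(5 + j²)² (d(j) = (5 + j*j)²*√j = (5 + j²)²*√j = √j*(5 + j²)²)
G(E, B) = -8 + E/4 + √E*(5 + E²)²/4 (G(E, B) = -8 + (E + √E*(5 + E²)²)/4 = -8 + (E/4 + √E*(5 + E²)²/4) = -8 + E/4 + √E*(5 + E²)²/4)
G(-5*W*(-1), -4)*(-12 + 14) = (-8 + (-5*(-5)*(-1))/4 + √(-5*(-5)*(-1))*(5 + (-5*(-5)*(-1))²)²/4)*(-12 + 14) = (-8 + (25*(-1))/4 + √(25*(-1))*(5 + (25*(-1))²)²/4)*2 = (-8 + (¼)*(-25) + √(-25)*(5 + (-25)²)²/4)*2 = (-8 - 25/4 + (5*I)*(5 + 625)²/4)*2 = (-8 - 25/4 + (¼)*(5*I)*630²)*2 = (-8 - 25/4 + (¼)*(5*I)*396900)*2 = (-8 - 25/4 + 496125*I)*2 = (-57/4 + 496125*I)*2 = -57/2 + 992250*I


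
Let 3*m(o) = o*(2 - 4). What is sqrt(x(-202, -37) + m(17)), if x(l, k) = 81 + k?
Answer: 7*sqrt(6)/3 ≈ 5.7155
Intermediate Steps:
m(o) = -2*o/3 (m(o) = (o*(2 - 4))/3 = (o*(-2))/3 = (-2*o)/3 = -2*o/3)
sqrt(x(-202, -37) + m(17)) = sqrt((81 - 37) - 2/3*17) = sqrt(44 - 34/3) = sqrt(98/3) = 7*sqrt(6)/3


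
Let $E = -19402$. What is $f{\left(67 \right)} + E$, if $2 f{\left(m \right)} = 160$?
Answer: $-19322$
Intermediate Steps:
$f{\left(m \right)} = 80$ ($f{\left(m \right)} = \frac{1}{2} \cdot 160 = 80$)
$f{\left(67 \right)} + E = 80 - 19402 = -19322$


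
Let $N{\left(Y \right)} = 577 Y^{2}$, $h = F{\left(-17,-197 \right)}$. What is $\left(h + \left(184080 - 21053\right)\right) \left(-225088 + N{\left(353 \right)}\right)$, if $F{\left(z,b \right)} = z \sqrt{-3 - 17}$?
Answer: $11684846921235 - 2436926370 i \sqrt{5} \approx 1.1685 \cdot 10^{13} - 5.4491 \cdot 10^{9} i$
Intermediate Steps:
$F{\left(z,b \right)} = 2 i z \sqrt{5}$ ($F{\left(z,b \right)} = z \sqrt{-20} = z 2 i \sqrt{5} = 2 i z \sqrt{5}$)
$h = - 34 i \sqrt{5}$ ($h = 2 i \left(-17\right) \sqrt{5} = - 34 i \sqrt{5} \approx - 76.026 i$)
$\left(h + \left(184080 - 21053\right)\right) \left(-225088 + N{\left(353 \right)}\right) = \left(- 34 i \sqrt{5} + \left(184080 - 21053\right)\right) \left(-225088 + 577 \cdot 353^{2}\right) = \left(- 34 i \sqrt{5} + \left(184080 - 21053\right)\right) \left(-225088 + 577 \cdot 124609\right) = \left(- 34 i \sqrt{5} + 163027\right) \left(-225088 + 71899393\right) = \left(163027 - 34 i \sqrt{5}\right) 71674305 = 11684846921235 - 2436926370 i \sqrt{5}$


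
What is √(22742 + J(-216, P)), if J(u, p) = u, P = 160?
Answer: √22526 ≈ 150.09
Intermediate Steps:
√(22742 + J(-216, P)) = √(22742 - 216) = √22526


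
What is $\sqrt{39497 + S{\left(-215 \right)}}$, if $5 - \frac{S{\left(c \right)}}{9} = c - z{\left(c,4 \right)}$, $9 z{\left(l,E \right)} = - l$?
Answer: $2 \sqrt{10423} \approx 204.19$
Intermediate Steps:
$z{\left(l,E \right)} = - \frac{l}{9}$ ($z{\left(l,E \right)} = \frac{\left(-1\right) l}{9} = - \frac{l}{9}$)
$S{\left(c \right)} = 45 - 10 c$ ($S{\left(c \right)} = 45 - 9 \left(c - - \frac{c}{9}\right) = 45 - 9 \left(c + \frac{c}{9}\right) = 45 - 9 \frac{10 c}{9} = 45 - 10 c$)
$\sqrt{39497 + S{\left(-215 \right)}} = \sqrt{39497 + \left(45 - -2150\right)} = \sqrt{39497 + \left(45 + 2150\right)} = \sqrt{39497 + 2195} = \sqrt{41692} = 2 \sqrt{10423}$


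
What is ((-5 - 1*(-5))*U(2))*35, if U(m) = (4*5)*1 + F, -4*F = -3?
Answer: 0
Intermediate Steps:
F = ¾ (F = -¼*(-3) = ¾ ≈ 0.75000)
U(m) = 83/4 (U(m) = (4*5)*1 + ¾ = 20*1 + ¾ = 20 + ¾ = 83/4)
((-5 - 1*(-5))*U(2))*35 = ((-5 - 1*(-5))*(83/4))*35 = ((-5 + 5)*(83/4))*35 = (0*(83/4))*35 = 0*35 = 0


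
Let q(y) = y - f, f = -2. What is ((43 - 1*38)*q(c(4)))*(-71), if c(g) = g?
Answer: -2130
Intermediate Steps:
q(y) = 2 + y (q(y) = y - 1*(-2) = y + 2 = 2 + y)
((43 - 1*38)*q(c(4)))*(-71) = ((43 - 1*38)*(2 + 4))*(-71) = ((43 - 38)*6)*(-71) = (5*6)*(-71) = 30*(-71) = -2130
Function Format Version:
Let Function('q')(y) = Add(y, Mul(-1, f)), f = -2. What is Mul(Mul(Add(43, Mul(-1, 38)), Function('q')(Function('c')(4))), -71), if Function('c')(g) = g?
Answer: -2130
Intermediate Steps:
Function('q')(y) = Add(2, y) (Function('q')(y) = Add(y, Mul(-1, -2)) = Add(y, 2) = Add(2, y))
Mul(Mul(Add(43, Mul(-1, 38)), Function('q')(Function('c')(4))), -71) = Mul(Mul(Add(43, Mul(-1, 38)), Add(2, 4)), -71) = Mul(Mul(Add(43, -38), 6), -71) = Mul(Mul(5, 6), -71) = Mul(30, -71) = -2130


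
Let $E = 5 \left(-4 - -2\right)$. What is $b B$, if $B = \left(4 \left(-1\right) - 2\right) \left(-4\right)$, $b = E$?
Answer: $-240$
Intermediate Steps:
$E = -10$ ($E = 5 \left(-4 + 2\right) = 5 \left(-2\right) = -10$)
$b = -10$
$B = 24$ ($B = \left(-4 - 2\right) \left(-4\right) = \left(-6\right) \left(-4\right) = 24$)
$b B = \left(-10\right) 24 = -240$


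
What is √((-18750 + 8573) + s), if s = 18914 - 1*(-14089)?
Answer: √22826 ≈ 151.08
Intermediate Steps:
s = 33003 (s = 18914 + 14089 = 33003)
√((-18750 + 8573) + s) = √((-18750 + 8573) + 33003) = √(-10177 + 33003) = √22826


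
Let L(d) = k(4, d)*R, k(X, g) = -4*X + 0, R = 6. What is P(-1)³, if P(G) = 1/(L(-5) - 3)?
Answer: -1/970299 ≈ -1.0306e-6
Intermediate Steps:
k(X, g) = -4*X
L(d) = -96 (L(d) = -4*4*6 = -16*6 = -96)
P(G) = -1/99 (P(G) = 1/(-96 - 3) = 1/(-99) = -1/99)
P(-1)³ = (-1/99)³ = -1/970299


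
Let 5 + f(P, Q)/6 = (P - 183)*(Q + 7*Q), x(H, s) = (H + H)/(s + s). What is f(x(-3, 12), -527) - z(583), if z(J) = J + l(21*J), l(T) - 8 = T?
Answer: 4622628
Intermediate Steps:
l(T) = 8 + T
x(H, s) = H/s (x(H, s) = (2*H)/((2*s)) = (2*H)*(1/(2*s)) = H/s)
z(J) = 8 + 22*J (z(J) = J + (8 + 21*J) = 8 + 22*J)
f(P, Q) = -30 + 48*Q*(-183 + P) (f(P, Q) = -30 + 6*((P - 183)*(Q + 7*Q)) = -30 + 6*((-183 + P)*(8*Q)) = -30 + 6*(8*Q*(-183 + P)) = -30 + 48*Q*(-183 + P))
f(x(-3, 12), -527) - z(583) = (-30 - 8784*(-527) + 48*(-3/12)*(-527)) - (8 + 22*583) = (-30 + 4629168 + 48*(-3*1/12)*(-527)) - (8 + 12826) = (-30 + 4629168 + 48*(-¼)*(-527)) - 1*12834 = (-30 + 4629168 + 6324) - 12834 = 4635462 - 12834 = 4622628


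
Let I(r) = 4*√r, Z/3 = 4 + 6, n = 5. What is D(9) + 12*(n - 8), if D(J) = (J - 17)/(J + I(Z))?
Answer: -4764/133 - 32*√30/399 ≈ -36.259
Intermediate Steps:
Z = 30 (Z = 3*(4 + 6) = 3*10 = 30)
D(J) = (-17 + J)/(J + 4*√30) (D(J) = (J - 17)/(J + 4*√30) = (-17 + J)/(J + 4*√30))
D(9) + 12*(n - 8) = (-17 + 9)/(9 + 4*√30) + 12*(5 - 8) = -8/(9 + 4*√30) + 12*(-3) = -8/(9 + 4*√30) - 36 = -36 - 8/(9 + 4*√30)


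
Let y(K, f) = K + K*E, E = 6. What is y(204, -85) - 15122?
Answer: -13694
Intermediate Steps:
y(K, f) = 7*K (y(K, f) = K + K*6 = K + 6*K = 7*K)
y(204, -85) - 15122 = 7*204 - 15122 = 1428 - 15122 = -13694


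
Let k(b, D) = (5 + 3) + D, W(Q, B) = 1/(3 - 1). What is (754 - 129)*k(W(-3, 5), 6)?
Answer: 8750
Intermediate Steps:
W(Q, B) = ½ (W(Q, B) = 1/2 = ½)
k(b, D) = 8 + D
(754 - 129)*k(W(-3, 5), 6) = (754 - 129)*(8 + 6) = 625*14 = 8750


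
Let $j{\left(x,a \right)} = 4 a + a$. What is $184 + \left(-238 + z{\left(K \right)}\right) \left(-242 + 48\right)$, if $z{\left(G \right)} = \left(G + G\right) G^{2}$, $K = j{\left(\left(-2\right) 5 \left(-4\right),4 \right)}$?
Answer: $-3057644$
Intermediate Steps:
$j{\left(x,a \right)} = 5 a$
$K = 20$ ($K = 5 \cdot 4 = 20$)
$z{\left(G \right)} = 2 G^{3}$ ($z{\left(G \right)} = 2 G G^{2} = 2 G^{3}$)
$184 + \left(-238 + z{\left(K \right)}\right) \left(-242 + 48\right) = 184 + \left(-238 + 2 \cdot 20^{3}\right) \left(-242 + 48\right) = 184 + \left(-238 + 2 \cdot 8000\right) \left(-194\right) = 184 + \left(-238 + 16000\right) \left(-194\right) = 184 + 15762 \left(-194\right) = 184 - 3057828 = -3057644$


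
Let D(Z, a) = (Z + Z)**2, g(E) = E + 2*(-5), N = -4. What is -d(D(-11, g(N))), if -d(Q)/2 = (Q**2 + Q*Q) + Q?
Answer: 937992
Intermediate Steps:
g(E) = -10 + E (g(E) = E - 10 = -10 + E)
D(Z, a) = 4*Z**2 (D(Z, a) = (2*Z)**2 = 4*Z**2)
d(Q) = -4*Q**2 - 2*Q (d(Q) = -2*((Q**2 + Q*Q) + Q) = -2*((Q**2 + Q**2) + Q) = -2*(2*Q**2 + Q) = -2*(Q + 2*Q**2) = -4*Q**2 - 2*Q)
-d(D(-11, g(N))) = -(-2)*4*(-11)**2*(1 + 2*(4*(-11)**2)) = -(-2)*4*121*(1 + 2*(4*121)) = -(-2)*484*(1 + 2*484) = -(-2)*484*(1 + 968) = -(-2)*484*969 = -1*(-937992) = 937992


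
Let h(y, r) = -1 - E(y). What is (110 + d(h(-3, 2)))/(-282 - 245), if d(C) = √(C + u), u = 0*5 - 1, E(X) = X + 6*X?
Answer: -110/527 - √19/527 ≈ -0.21700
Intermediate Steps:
E(X) = 7*X
u = -1 (u = 0 - 1 = -1)
h(y, r) = -1 - 7*y
d(C) = √(-1 + C) (d(C) = √(C - 1) = √(-1 + C))
(110 + d(h(-3, 2)))/(-282 - 245) = (110 + √(-1 + (-1 - 7*(-3))))/(-282 - 245) = (110 + √(-1 + (-1 + 21)))/(-527) = (110 + √(-1 + 20))*(-1/527) = (110 + √19)*(-1/527) = -110/527 - √19/527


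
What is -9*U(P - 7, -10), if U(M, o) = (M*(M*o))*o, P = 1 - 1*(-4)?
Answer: -3600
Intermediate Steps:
P = 5 (P = 1 + 4 = 5)
U(M, o) = M²*o² (U(M, o) = (o*M²)*o = M²*o²)
-9*U(P - 7, -10) = -9*(5 - 7)²*(-10)² = -9*(-2)²*100 = -36*100 = -9*400 = -3600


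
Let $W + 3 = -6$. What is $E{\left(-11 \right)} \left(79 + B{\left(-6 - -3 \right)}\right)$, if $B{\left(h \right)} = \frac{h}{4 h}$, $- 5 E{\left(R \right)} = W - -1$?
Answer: $\frac{634}{5} \approx 126.8$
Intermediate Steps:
$W = -9$ ($W = -3 - 6 = -9$)
$E{\left(R \right)} = \frac{8}{5}$ ($E{\left(R \right)} = - \frac{-9 - -1}{5} = - \frac{-9 + 1}{5} = \left(- \frac{1}{5}\right) \left(-8\right) = \frac{8}{5}$)
$B{\left(h \right)} = \frac{1}{4}$ ($B{\left(h \right)} = h \frac{1}{4 h} = \frac{1}{4}$)
$E{\left(-11 \right)} \left(79 + B{\left(-6 - -3 \right)}\right) = \frac{8 \left(79 + \frac{1}{4}\right)}{5} = \frac{8}{5} \cdot \frac{317}{4} = \frac{634}{5}$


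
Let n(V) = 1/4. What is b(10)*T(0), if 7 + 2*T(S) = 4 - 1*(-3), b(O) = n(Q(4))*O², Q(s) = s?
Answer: 0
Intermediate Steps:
n(V) = ¼ (n(V) = 1*(¼) = ¼)
b(O) = O²/4
T(S) = 0 (T(S) = -7/2 + (4 - 1*(-3))/2 = -7/2 + (4 + 3)/2 = -7/2 + (½)*7 = -7/2 + 7/2 = 0)
b(10)*T(0) = ((¼)*10²)*0 = ((¼)*100)*0 = 25*0 = 0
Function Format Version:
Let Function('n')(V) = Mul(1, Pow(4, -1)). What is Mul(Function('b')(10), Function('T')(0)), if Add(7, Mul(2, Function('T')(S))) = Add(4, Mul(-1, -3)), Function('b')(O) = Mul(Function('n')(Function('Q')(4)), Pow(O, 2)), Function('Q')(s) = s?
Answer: 0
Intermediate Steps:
Function('n')(V) = Rational(1, 4) (Function('n')(V) = Mul(1, Rational(1, 4)) = Rational(1, 4))
Function('b')(O) = Mul(Rational(1, 4), Pow(O, 2))
Function('T')(S) = 0 (Function('T')(S) = Add(Rational(-7, 2), Mul(Rational(1, 2), Add(4, Mul(-1, -3)))) = Add(Rational(-7, 2), Mul(Rational(1, 2), Add(4, 3))) = Add(Rational(-7, 2), Mul(Rational(1, 2), 7)) = Add(Rational(-7, 2), Rational(7, 2)) = 0)
Mul(Function('b')(10), Function('T')(0)) = Mul(Mul(Rational(1, 4), Pow(10, 2)), 0) = Mul(Mul(Rational(1, 4), 100), 0) = Mul(25, 0) = 0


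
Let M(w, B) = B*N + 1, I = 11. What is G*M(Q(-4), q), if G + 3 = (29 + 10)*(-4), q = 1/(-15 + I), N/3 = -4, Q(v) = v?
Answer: -636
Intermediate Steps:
N = -12 (N = 3*(-4) = -12)
q = -¼ (q = 1/(-15 + 11) = 1/(-4) = -¼ ≈ -0.25000)
M(w, B) = 1 - 12*B (M(w, B) = B*(-12) + 1 = -12*B + 1 = 1 - 12*B)
G = -159 (G = -3 + (29 + 10)*(-4) = -3 + 39*(-4) = -3 - 156 = -159)
G*M(Q(-4), q) = -159*(1 - 12*(-¼)) = -159*(1 + 3) = -159*4 = -636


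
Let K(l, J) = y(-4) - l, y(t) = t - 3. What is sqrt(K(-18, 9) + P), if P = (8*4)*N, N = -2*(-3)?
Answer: sqrt(203) ≈ 14.248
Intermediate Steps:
N = 6
y(t) = -3 + t
K(l, J) = -7 - l (K(l, J) = (-3 - 4) - l = -7 - l)
P = 192 (P = (8*4)*6 = 32*6 = 192)
sqrt(K(-18, 9) + P) = sqrt((-7 - 1*(-18)) + 192) = sqrt((-7 + 18) + 192) = sqrt(11 + 192) = sqrt(203)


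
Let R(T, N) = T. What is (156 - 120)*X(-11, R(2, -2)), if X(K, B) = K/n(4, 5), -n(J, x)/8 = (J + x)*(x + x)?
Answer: 11/20 ≈ 0.55000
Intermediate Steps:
n(J, x) = -16*x*(J + x) (n(J, x) = -8*(J + x)*(x + x) = -8*(J + x)*2*x = -16*x*(J + x))
X(K, B) = -K/720 (X(K, B) = K/((-16*5*(4 + 5))) = K/((-16*5*9)) = K/(-720) = K*(-1/720) = -K/720)
(156 - 120)*X(-11, R(2, -2)) = (156 - 120)*(-1/720*(-11)) = 36*(11/720) = 11/20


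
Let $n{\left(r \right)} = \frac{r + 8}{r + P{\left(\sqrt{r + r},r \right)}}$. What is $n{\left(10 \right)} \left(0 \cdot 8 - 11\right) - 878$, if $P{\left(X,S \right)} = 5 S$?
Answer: $- \frac{8813}{10} \approx -881.3$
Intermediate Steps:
$n{\left(r \right)} = \frac{8 + r}{6 r}$ ($n{\left(r \right)} = \frac{r + 8}{r + 5 r} = \frac{8 + r}{6 r}$)
$n{\left(10 \right)} \left(0 \cdot 8 - 11\right) - 878 = \frac{8 + 10}{6 \cdot 10} \left(0 \cdot 8 - 11\right) - 878 = \frac{1}{6} \cdot \frac{1}{10} \cdot 18 \left(0 - 11\right) - 878 = \frac{3}{10} \left(-11\right) - 878 = - \frac{33}{10} - 878 = - \frac{8813}{10}$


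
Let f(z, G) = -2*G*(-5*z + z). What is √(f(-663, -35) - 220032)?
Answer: 2*I*√8598 ≈ 185.45*I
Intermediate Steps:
f(z, G) = 8*G*z (f(z, G) = -2*G*(-4*z) = -(-8)*G*z = 8*G*z)
√(f(-663, -35) - 220032) = √(8*(-35)*(-663) - 220032) = √(185640 - 220032) = √(-34392) = 2*I*√8598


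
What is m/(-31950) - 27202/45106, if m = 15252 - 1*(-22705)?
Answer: -1290596171/720568350 ≈ -1.7911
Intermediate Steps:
m = 37957 (m = 15252 + 22705 = 37957)
m/(-31950) - 27202/45106 = 37957/(-31950) - 27202/45106 = 37957*(-1/31950) - 27202*1/45106 = -37957/31950 - 13601/22553 = -1290596171/720568350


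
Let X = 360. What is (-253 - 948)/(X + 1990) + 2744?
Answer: 6447199/2350 ≈ 2743.5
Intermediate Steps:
(-253 - 948)/(X + 1990) + 2744 = (-253 - 948)/(360 + 1990) + 2744 = -1201/2350 + 2744 = 6447199/2350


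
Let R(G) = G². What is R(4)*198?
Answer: 3168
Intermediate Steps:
R(4)*198 = 4²*198 = 16*198 = 3168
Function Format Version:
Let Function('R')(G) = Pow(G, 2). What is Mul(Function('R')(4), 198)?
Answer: 3168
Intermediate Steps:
Mul(Function('R')(4), 198) = Mul(Pow(4, 2), 198) = Mul(16, 198) = 3168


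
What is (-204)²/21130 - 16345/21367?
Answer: 271919611/225742355 ≈ 1.2046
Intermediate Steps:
(-204)²/21130 - 16345/21367 = 41616*(1/21130) - 16345*1/21367 = 20808/10565 - 16345/21367 = 271919611/225742355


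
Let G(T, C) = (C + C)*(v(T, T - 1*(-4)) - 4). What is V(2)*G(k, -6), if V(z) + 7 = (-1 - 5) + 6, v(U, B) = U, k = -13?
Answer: -1428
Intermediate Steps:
V(z) = -7 (V(z) = -7 + ((-1 - 5) + 6) = -7 + (-6 + 6) = -7 + 0 = -7)
G(T, C) = 2*C*(-4 + T) (G(T, C) = (C + C)*(T - 4) = (2*C)*(-4 + T) = 2*C*(-4 + T))
V(2)*G(k, -6) = -14*(-6)*(-4 - 13) = -14*(-6)*(-17) = -7*204 = -1428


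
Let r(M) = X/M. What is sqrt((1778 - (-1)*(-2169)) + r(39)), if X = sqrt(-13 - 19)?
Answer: sqrt(-594711 + 156*I*sqrt(2))/39 ≈ 0.0036677 + 19.774*I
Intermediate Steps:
X = 4*I*sqrt(2) (X = sqrt(-32) = 4*I*sqrt(2) ≈ 5.6569*I)
r(M) = 4*I*sqrt(2)/M (r(M) = (4*I*sqrt(2))/M = 4*I*sqrt(2)/M)
sqrt((1778 - (-1)*(-2169)) + r(39)) = sqrt((1778 - (-1)*(-2169)) + 4*I*sqrt(2)/39) = sqrt((1778 - 1*2169) + 4*I*sqrt(2)*(1/39)) = sqrt((1778 - 2169) + 4*I*sqrt(2)/39) = sqrt(-391 + 4*I*sqrt(2)/39)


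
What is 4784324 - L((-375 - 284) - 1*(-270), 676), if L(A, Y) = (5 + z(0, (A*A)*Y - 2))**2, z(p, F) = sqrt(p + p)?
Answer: 4784299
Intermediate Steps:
z(p, F) = sqrt(2)*sqrt(p) (z(p, F) = sqrt(2*p) = sqrt(2)*sqrt(p))
L(A, Y) = 25 (L(A, Y) = (5 + sqrt(2)*sqrt(0))**2 = (5 + sqrt(2)*0)**2 = (5 + 0)**2 = 5**2 = 25)
4784324 - L((-375 - 284) - 1*(-270), 676) = 4784324 - 1*25 = 4784324 - 25 = 4784299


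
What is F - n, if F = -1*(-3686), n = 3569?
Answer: 117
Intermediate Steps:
F = 3686
F - n = 3686 - 1*3569 = 3686 - 3569 = 117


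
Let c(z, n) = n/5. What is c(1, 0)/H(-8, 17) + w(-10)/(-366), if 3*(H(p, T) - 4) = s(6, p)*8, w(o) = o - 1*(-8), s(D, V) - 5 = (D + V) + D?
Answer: 1/183 ≈ 0.0054645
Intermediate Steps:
s(D, V) = 5 + V + 2*D (s(D, V) = 5 + ((D + V) + D) = 5 + (V + 2*D) = 5 + V + 2*D)
w(o) = 8 + o (w(o) = o + 8 = 8 + o)
c(z, n) = n/5 (c(z, n) = n*(1/5) = n/5)
H(p, T) = 148/3 + 8*p/3 (H(p, T) = 4 + ((5 + p + 2*6)*8)/3 = 4 + ((5 + p + 12)*8)/3 = 4 + ((17 + p)*8)/3 = 4 + (136 + 8*p)/3 = 4 + (136/3 + 8*p/3) = 148/3 + 8*p/3)
c(1, 0)/H(-8, 17) + w(-10)/(-366) = ((1/5)*0)/(148/3 + (8/3)*(-8)) + (8 - 10)/(-366) = 0/(148/3 - 64/3) - 2*(-1/366) = 0/28 + 1/183 = 0*(1/28) + 1/183 = 0 + 1/183 = 1/183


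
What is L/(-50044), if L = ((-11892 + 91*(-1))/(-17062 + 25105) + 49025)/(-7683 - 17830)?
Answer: 98574023/2567270449149 ≈ 3.8396e-5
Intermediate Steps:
L = -394296092/205201059 (L = ((-11892 - 91)/8043 + 49025)/(-25513) = (-11983*1/8043 + 49025)*(-1/25513) = (-11983/8043 + 49025)*(-1/25513) = (394296092/8043)*(-1/25513) = -394296092/205201059 ≈ -1.9215)
L/(-50044) = -394296092/205201059/(-50044) = -394296092/205201059*(-1/50044) = 98574023/2567270449149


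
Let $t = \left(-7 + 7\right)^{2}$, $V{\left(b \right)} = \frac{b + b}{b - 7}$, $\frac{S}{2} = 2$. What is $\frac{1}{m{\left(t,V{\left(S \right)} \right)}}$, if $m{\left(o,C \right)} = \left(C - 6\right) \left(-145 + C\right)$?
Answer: $\frac{9}{11518} \approx 0.00078139$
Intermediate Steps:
$S = 4$ ($S = 2 \cdot 2 = 4$)
$V{\left(b \right)} = \frac{2 b}{-7 + b}$
$t = 0$ ($t = 0^{2} = 0$)
$m{\left(o,C \right)} = \left(-145 + C\right) \left(-6 + C\right)$ ($m{\left(o,C \right)} = \left(-6 + C\right) \left(-145 + C\right) = \left(-145 + C\right) \left(-6 + C\right)$)
$\frac{1}{m{\left(t,V{\left(S \right)} \right)}} = \frac{1}{870 + \left(2 \cdot 4 \frac{1}{-7 + 4}\right)^{2} - 151 \cdot 2 \cdot 4 \frac{1}{-7 + 4}} = \frac{1}{870 + \left(2 \cdot 4 \frac{1}{-3}\right)^{2} - 151 \cdot 2 \cdot 4 \frac{1}{-3}} = \frac{1}{870 + \left(2 \cdot 4 \left(- \frac{1}{3}\right)\right)^{2} - 151 \cdot 2 \cdot 4 \left(- \frac{1}{3}\right)} = \frac{1}{870 + \left(- \frac{8}{3}\right)^{2} - - \frac{1208}{3}} = \frac{1}{870 + \frac{64}{9} + \frac{1208}{3}} = \frac{1}{\frac{11518}{9}} = \frac{9}{11518}$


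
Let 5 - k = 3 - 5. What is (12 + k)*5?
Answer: 95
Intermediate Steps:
k = 7 (k = 5 - (3 - 5) = 5 - 1*(-2) = 5 + 2 = 7)
(12 + k)*5 = (12 + 7)*5 = 19*5 = 95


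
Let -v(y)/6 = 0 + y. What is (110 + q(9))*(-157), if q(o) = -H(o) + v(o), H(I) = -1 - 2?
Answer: -9263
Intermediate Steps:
v(y) = -6*y (v(y) = -6*(0 + y) = -6*y)
H(I) = -3
q(o) = 3 - 6*o (q(o) = -1*(-3) - 6*o = 3 - 6*o)
(110 + q(9))*(-157) = (110 + (3 - 6*9))*(-157) = (110 + (3 - 54))*(-157) = (110 - 51)*(-157) = 59*(-157) = -9263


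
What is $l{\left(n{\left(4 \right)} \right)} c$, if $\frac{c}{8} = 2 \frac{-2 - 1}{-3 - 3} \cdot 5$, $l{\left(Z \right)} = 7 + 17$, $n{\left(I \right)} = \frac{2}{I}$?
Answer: $960$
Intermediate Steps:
$l{\left(Z \right)} = 24$
$c = 40$ ($c = 8 \cdot 2 \frac{-2 - 1}{-3 - 3} \cdot 5 = 8 \cdot 2 \left(- \frac{3}{-6}\right) 5 = 8 \cdot 2 \left(\left(-3\right) \left(- \frac{1}{6}\right)\right) 5 = 8 \cdot 2 \cdot \frac{1}{2} \cdot 5 = 8 \cdot 1 \cdot 5 = 8 \cdot 5 = 40$)
$l{\left(n{\left(4 \right)} \right)} c = 24 \cdot 40 = 960$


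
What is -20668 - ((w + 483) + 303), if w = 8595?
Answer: -30049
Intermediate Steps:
-20668 - ((w + 483) + 303) = -20668 - ((8595 + 483) + 303) = -20668 - (9078 + 303) = -20668 - 1*9381 = -20668 - 9381 = -30049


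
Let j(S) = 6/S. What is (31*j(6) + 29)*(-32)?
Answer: -1920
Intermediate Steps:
(31*j(6) + 29)*(-32) = (31*(6/6) + 29)*(-32) = (31*(6*(⅙)) + 29)*(-32) = (31*1 + 29)*(-32) = (31 + 29)*(-32) = 60*(-32) = -1920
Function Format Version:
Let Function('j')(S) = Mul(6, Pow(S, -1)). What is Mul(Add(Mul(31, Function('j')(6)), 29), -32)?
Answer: -1920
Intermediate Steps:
Mul(Add(Mul(31, Function('j')(6)), 29), -32) = Mul(Add(Mul(31, Mul(6, Pow(6, -1))), 29), -32) = Mul(Add(Mul(31, Mul(6, Rational(1, 6))), 29), -32) = Mul(Add(Mul(31, 1), 29), -32) = Mul(Add(31, 29), -32) = Mul(60, -32) = -1920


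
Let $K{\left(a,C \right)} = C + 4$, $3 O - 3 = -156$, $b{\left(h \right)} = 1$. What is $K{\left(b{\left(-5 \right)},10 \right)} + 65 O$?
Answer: $-3301$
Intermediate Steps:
$O = -51$ ($O = 1 + \frac{1}{3} \left(-156\right) = 1 - 52 = -51$)
$K{\left(a,C \right)} = 4 + C$
$K{\left(b{\left(-5 \right)},10 \right)} + 65 O = \left(4 + 10\right) + 65 \left(-51\right) = 14 - 3315 = -3301$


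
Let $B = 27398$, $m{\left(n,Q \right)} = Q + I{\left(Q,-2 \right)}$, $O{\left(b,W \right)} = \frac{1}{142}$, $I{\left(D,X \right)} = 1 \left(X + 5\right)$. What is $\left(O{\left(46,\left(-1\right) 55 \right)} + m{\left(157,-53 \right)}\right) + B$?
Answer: $\frac{3883417}{142} \approx 27348.0$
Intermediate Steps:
$I{\left(D,X \right)} = 5 + X$ ($I{\left(D,X \right)} = 1 \left(5 + X\right) = 5 + X$)
$O{\left(b,W \right)} = \frac{1}{142}$
$m{\left(n,Q \right)} = 3 + Q$ ($m{\left(n,Q \right)} = Q + \left(5 - 2\right) = Q + 3 = 3 + Q$)
$\left(O{\left(46,\left(-1\right) 55 \right)} + m{\left(157,-53 \right)}\right) + B = \left(\frac{1}{142} + \left(3 - 53\right)\right) + 27398 = \left(\frac{1}{142} - 50\right) + 27398 = - \frac{7099}{142} + 27398 = \frac{3883417}{142}$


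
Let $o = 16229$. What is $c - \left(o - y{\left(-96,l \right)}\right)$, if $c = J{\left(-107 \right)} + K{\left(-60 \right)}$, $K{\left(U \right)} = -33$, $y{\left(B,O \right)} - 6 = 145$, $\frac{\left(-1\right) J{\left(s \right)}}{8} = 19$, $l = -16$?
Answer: $-16263$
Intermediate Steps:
$J{\left(s \right)} = -152$ ($J{\left(s \right)} = \left(-8\right) 19 = -152$)
$y{\left(B,O \right)} = 151$ ($y{\left(B,O \right)} = 6 + 145 = 151$)
$c = -185$ ($c = -152 - 33 = -185$)
$c - \left(o - y{\left(-96,l \right)}\right) = -185 - \left(16229 - 151\right) = -185 - 16078 = -16263$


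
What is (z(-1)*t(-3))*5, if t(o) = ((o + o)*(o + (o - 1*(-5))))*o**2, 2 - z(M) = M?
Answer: 810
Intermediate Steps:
z(M) = 2 - M
t(o) = 2*o**3*(5 + 2*o) (t(o) = ((2*o)*(o + (o + 5)))*o**2 = ((2*o)*(o + (5 + o)))*o**2 = ((2*o)*(5 + 2*o))*o**2 = (2*o*(5 + 2*o))*o**2 = 2*o**3*(5 + 2*o))
(z(-1)*t(-3))*5 = ((2 - 1*(-1))*((-3)**3*(10 + 4*(-3))))*5 = ((2 + 1)*(-27*(10 - 12)))*5 = (3*(-27*(-2)))*5 = (3*54)*5 = 162*5 = 810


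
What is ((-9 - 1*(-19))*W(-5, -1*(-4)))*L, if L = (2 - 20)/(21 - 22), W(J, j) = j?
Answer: 720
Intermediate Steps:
L = 18 (L = -18/(-1) = -18*(-1) = 18)
((-9 - 1*(-19))*W(-5, -1*(-4)))*L = ((-9 - 1*(-19))*(-1*(-4)))*18 = ((-9 + 19)*4)*18 = (10*4)*18 = 40*18 = 720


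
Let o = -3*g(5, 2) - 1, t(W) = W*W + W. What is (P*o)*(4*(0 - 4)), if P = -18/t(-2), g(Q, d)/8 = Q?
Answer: -17424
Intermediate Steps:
g(Q, d) = 8*Q
t(W) = W + W² (t(W) = W² + W = W + W²)
P = -9 (P = -18*(-1/(2*(1 - 2))) = -18/((-2*(-1))) = -18/2 = -18*½ = -9)
o = -121 (o = -24*5 - 1 = -3*40 - 1 = -120 - 1 = -121)
(P*o)*(4*(0 - 4)) = (-9*(-121))*(4*(0 - 4)) = 1089*(4*(-4)) = 1089*(-16) = -17424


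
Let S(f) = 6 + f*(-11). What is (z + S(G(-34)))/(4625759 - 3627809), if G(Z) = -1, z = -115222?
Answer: -23041/199590 ≈ -0.11544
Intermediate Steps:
S(f) = 6 - 11*f
(z + S(G(-34)))/(4625759 - 3627809) = (-115222 + (6 - 11*(-1)))/(4625759 - 3627809) = (-115222 + (6 + 11))/997950 = (-115222 + 17)*(1/997950) = -115205*1/997950 = -23041/199590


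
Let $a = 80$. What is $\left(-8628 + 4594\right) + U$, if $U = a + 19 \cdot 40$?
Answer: $-3194$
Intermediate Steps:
$U = 840$ ($U = 80 + 19 \cdot 40 = 80 + 760 = 840$)
$\left(-8628 + 4594\right) + U = \left(-8628 + 4594\right) + 840 = -4034 + 840 = -3194$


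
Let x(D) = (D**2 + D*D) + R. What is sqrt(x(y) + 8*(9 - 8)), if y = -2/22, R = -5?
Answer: sqrt(365)/11 ≈ 1.7368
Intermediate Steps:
y = -1/11 (y = -2*1/22 = -1/11 ≈ -0.090909)
x(D) = -5 + 2*D**2 (x(D) = (D**2 + D*D) - 5 = (D**2 + D**2) - 5 = 2*D**2 - 5 = -5 + 2*D**2)
sqrt(x(y) + 8*(9 - 8)) = sqrt((-5 + 2*(-1/11)**2) + 8*(9 - 8)) = sqrt((-5 + 2*(1/121)) + 8*1) = sqrt((-5 + 2/121) + 8) = sqrt(-603/121 + 8) = sqrt(365/121) = sqrt(365)/11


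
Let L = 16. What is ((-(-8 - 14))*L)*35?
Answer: 12320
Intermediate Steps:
((-(-8 - 14))*L)*35 = (-(-8 - 14)*16)*35 = (-1*(-22)*16)*35 = (22*16)*35 = 352*35 = 12320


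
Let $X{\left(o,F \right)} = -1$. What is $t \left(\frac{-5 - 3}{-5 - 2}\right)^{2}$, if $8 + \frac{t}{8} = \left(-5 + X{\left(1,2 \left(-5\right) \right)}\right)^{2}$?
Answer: $\frac{2048}{7} \approx 292.57$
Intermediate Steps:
$t = 224$ ($t = -64 + 8 \left(-5 - 1\right)^{2} = -64 + 8 \left(-6\right)^{2} = -64 + 8 \cdot 36 = -64 + 288 = 224$)
$t \left(\frac{-5 - 3}{-5 - 2}\right)^{2} = 224 \left(\frac{-5 - 3}{-5 - 2}\right)^{2} = 224 \left(- \frac{8}{-7}\right)^{2} = 224 \left(\left(-8\right) \left(- \frac{1}{7}\right)\right)^{2} = 224 \left(\frac{8}{7}\right)^{2} = 224 \cdot \frac{64}{49} = \frac{2048}{7}$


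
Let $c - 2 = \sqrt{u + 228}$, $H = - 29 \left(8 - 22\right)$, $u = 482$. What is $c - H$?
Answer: $-404 + \sqrt{710} \approx -377.35$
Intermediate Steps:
$H = 406$ ($H = \left(-29\right) \left(-14\right) = 406$)
$c = 2 + \sqrt{710}$ ($c = 2 + \sqrt{482 + 228} = 2 + \sqrt{710} \approx 28.646$)
$c - H = \left(2 + \sqrt{710}\right) - 406 = -404 + \sqrt{710}$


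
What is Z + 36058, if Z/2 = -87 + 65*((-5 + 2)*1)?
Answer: 35494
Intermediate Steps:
Z = -564 (Z = 2*(-87 + 65*((-5 + 2)*1)) = 2*(-87 + 65*(-3*1)) = 2*(-87 + 65*(-3)) = 2*(-87 - 195) = 2*(-282) = -564)
Z + 36058 = -564 + 36058 = 35494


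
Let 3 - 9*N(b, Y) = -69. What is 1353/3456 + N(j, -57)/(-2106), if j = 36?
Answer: 52255/134784 ≈ 0.38769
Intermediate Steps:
N(b, Y) = 8 (N(b, Y) = ⅓ - ⅑*(-69) = ⅓ + 23/3 = 8)
1353/3456 + N(j, -57)/(-2106) = 1353/3456 + 8/(-2106) = 1353*(1/3456) + 8*(-1/2106) = 451/1152 - 4/1053 = 52255/134784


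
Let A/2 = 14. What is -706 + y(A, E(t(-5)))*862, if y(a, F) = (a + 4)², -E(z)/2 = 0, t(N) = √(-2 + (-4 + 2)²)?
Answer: 881982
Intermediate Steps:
t(N) = √2 (t(N) = √(-2 + (-2)²) = √(-2 + 4) = √2)
A = 28 (A = 2*14 = 28)
E(z) = 0 (E(z) = -2*0 = 0)
y(a, F) = (4 + a)²
-706 + y(A, E(t(-5)))*862 = -706 + (4 + 28)²*862 = -706 + 32²*862 = -706 + 1024*862 = -706 + 882688 = 881982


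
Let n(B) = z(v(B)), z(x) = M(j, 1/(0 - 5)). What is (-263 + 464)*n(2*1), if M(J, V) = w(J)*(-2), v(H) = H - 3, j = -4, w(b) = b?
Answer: 1608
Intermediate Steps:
v(H) = -3 + H
M(J, V) = -2*J (M(J, V) = J*(-2) = -2*J)
z(x) = 8 (z(x) = -2*(-4) = 8)
n(B) = 8
(-263 + 464)*n(2*1) = (-263 + 464)*8 = 201*8 = 1608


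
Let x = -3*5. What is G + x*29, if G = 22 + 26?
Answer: -387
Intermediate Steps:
x = -15
G = 48
G + x*29 = 48 - 15*29 = 48 - 435 = -387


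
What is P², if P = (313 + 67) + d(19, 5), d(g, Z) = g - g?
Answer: 144400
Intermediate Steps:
d(g, Z) = 0
P = 380 (P = (313 + 67) + 0 = 380 + 0 = 380)
P² = 380² = 144400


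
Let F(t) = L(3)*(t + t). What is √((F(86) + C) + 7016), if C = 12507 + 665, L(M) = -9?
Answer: 4*√1165 ≈ 136.53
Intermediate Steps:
F(t) = -18*t (F(t) = -9*(t + t) = -18*t)
C = 13172
√((F(86) + C) + 7016) = √((-18*86 + 13172) + 7016) = √((-1548 + 13172) + 7016) = √(11624 + 7016) = √18640 = 4*√1165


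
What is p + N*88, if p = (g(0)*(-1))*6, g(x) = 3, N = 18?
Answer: 1566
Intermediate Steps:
p = -18 (p = (3*(-1))*6 = -3*6 = -18)
p + N*88 = -18 + 18*88 = -18 + 1584 = 1566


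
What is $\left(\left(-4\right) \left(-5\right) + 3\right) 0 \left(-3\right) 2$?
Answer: $0$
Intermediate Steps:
$\left(\left(-4\right) \left(-5\right) + 3\right) 0 \left(-3\right) 2 = \left(20 + 3\right) 0 \cdot 2 = 23 \cdot 0 \cdot 2 = 0 \cdot 2 = 0$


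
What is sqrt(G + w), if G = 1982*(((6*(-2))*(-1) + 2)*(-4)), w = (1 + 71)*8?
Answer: 4*I*sqrt(6901) ≈ 332.29*I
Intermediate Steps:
w = 576 (w = 72*8 = 576)
G = -110992 (G = 1982*((-12*(-1) + 2)*(-4)) = 1982*((12 + 2)*(-4)) = 1982*(14*(-4)) = 1982*(-56) = -110992)
sqrt(G + w) = sqrt(-110992 + 576) = sqrt(-110416) = 4*I*sqrt(6901)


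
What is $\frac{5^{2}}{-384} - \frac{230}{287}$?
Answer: $- \frac{95495}{110208} \approx -0.8665$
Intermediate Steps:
$\frac{5^{2}}{-384} - \frac{230}{287} = 25 \left(- \frac{1}{384}\right) - \frac{230}{287} = - \frac{25}{384} - \frac{230}{287} = - \frac{95495}{110208}$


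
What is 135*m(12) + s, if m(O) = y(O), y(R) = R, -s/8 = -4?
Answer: 1652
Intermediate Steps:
s = 32 (s = -8*(-4) = 32)
m(O) = O
135*m(12) + s = 135*12 + 32 = 1620 + 32 = 1652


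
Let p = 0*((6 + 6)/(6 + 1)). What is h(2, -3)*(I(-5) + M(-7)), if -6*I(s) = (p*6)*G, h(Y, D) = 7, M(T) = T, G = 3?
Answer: -49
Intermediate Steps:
p = 0 (p = 0*(12/7) = 0)
I(s) = 0 (I(s) = -0*6*3/6 = -0*3 = -⅙*0 = 0)
h(2, -3)*(I(-5) + M(-7)) = 7*(0 - 7) = 7*(-7) = -49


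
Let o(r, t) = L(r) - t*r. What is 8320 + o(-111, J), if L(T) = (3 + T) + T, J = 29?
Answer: 11320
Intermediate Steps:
L(T) = 3 + 2*T
o(r, t) = 3 + 2*r - r*t (o(r, t) = (3 + 2*r) - t*r = (3 + 2*r) - r*t = 3 + 2*r - r*t)
8320 + o(-111, J) = 8320 + (3 + 2*(-111) - 1*(-111)*29) = 8320 + (3 - 222 + 3219) = 8320 + 3000 = 11320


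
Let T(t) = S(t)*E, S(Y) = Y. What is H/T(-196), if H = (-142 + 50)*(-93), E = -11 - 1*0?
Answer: 2139/539 ≈ 3.9685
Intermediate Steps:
E = -11 (E = -11 + 0 = -11)
H = 8556 (H = -92*(-93) = 8556)
T(t) = -11*t (T(t) = t*(-11) = -11*t)
H/T(-196) = 8556/((-11*(-196))) = 8556/2156 = 8556*(1/2156) = 2139/539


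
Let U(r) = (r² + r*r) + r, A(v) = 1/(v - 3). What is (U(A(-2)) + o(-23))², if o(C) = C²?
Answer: 174821284/625 ≈ 2.7971e+5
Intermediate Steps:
A(v) = 1/(-3 + v)
U(r) = r + 2*r² (U(r) = (r² + r²) + r = 2*r² + r = r + 2*r²)
(U(A(-2)) + o(-23))² = ((1 + 2/(-3 - 2))/(-3 - 2) + (-23)²)² = ((1 + 2/(-5))/(-5) + 529)² = (-(1 + 2*(-⅕))/5 + 529)² = (-(1 - ⅖)/5 + 529)² = (-⅕*⅗ + 529)² = (-3/25 + 529)² = (13222/25)² = 174821284/625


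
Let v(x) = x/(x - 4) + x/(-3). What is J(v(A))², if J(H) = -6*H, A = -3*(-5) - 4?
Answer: 7744/49 ≈ 158.04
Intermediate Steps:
A = 11 (A = 15 - 4 = 11)
v(x) = -x/3 + x/(-4 + x) (v(x) = x/(-4 + x) + x*(-⅓) = x/(-4 + x) - x/3 = -x/3 + x/(-4 + x))
J(H) = -6*H
J(v(A))² = (-2*11*(7 - 1*11)/(-4 + 11))² = (-2*11*(7 - 11)/7)² = (-2*11*(-4)/7)² = (-6*(-44/21))² = (88/7)² = 7744/49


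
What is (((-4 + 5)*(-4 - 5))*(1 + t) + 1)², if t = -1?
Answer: 1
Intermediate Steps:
(((-4 + 5)*(-4 - 5))*(1 + t) + 1)² = (((-4 + 5)*(-4 - 5))*(1 - 1) + 1)² = ((1*(-9))*0 + 1)² = (-9*0 + 1)² = (0 + 1)² = 1² = 1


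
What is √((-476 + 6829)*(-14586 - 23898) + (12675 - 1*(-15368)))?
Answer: I*√244460809 ≈ 15635.0*I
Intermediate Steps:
√((-476 + 6829)*(-14586 - 23898) + (12675 - 1*(-15368))) = √(6353*(-38484) + (12675 + 15368)) = √(-244488852 + 28043) = √(-244460809) = I*√244460809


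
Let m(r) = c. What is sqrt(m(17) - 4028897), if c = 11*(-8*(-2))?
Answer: I*sqrt(4028721) ≈ 2007.2*I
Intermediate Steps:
c = 176 (c = 11*16 = 176)
m(r) = 176
sqrt(m(17) - 4028897) = sqrt(176 - 4028897) = sqrt(-4028721) = I*sqrt(4028721)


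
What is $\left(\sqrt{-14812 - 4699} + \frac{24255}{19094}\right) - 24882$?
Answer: $- \frac{475072653}{19094} + i \sqrt{19511} \approx -24881.0 + 139.68 i$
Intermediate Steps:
$\left(\sqrt{-14812 - 4699} + \frac{24255}{19094}\right) - 24882 = \left(\sqrt{-19511} + 24255 \cdot \frac{1}{19094}\right) - 24882 = \left(i \sqrt{19511} + \frac{24255}{19094}\right) - 24882 = \left(\frac{24255}{19094} + i \sqrt{19511}\right) - 24882 = - \frac{475072653}{19094} + i \sqrt{19511}$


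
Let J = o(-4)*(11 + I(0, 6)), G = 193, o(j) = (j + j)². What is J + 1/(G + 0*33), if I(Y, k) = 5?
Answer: 197633/193 ≈ 1024.0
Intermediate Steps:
o(j) = 4*j² (o(j) = (2*j)² = 4*j²)
J = 1024 (J = (4*(-4)²)*(11 + 5) = (4*16)*16 = 64*16 = 1024)
J + 1/(G + 0*33) = 1024 + 1/(193 + 0*33) = 1024 + 1/(193 + 0) = 1024 + 1/193 = 197633/193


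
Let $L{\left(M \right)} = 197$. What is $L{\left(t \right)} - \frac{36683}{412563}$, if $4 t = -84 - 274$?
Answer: $\frac{81238228}{412563} \approx 196.91$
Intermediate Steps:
$t = - \frac{179}{2}$ ($t = \frac{-84 - 274}{4} = \frac{1}{4} \left(-358\right) = - \frac{179}{2} \approx -89.5$)
$L{\left(t \right)} - \frac{36683}{412563} = 197 - \frac{36683}{412563} = \frac{81238228}{412563}$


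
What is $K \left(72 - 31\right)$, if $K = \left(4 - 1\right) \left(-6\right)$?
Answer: $-738$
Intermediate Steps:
$K = -18$ ($K = 3 \left(-6\right) = -18$)
$K \left(72 - 31\right) = - 18 \left(72 - 31\right) = \left(-18\right) 41 = -738$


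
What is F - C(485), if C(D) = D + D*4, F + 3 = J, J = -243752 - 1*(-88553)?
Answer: -157627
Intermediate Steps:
J = -155199 (J = -243752 + 88553 = -155199)
F = -155202 (F = -3 - 155199 = -155202)
C(D) = 5*D (C(D) = D + 4*D = 5*D)
F - C(485) = -155202 - 5*485 = -155202 - 1*2425 = -155202 - 2425 = -157627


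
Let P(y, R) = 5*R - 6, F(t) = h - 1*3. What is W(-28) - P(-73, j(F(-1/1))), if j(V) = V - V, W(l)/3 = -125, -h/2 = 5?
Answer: -369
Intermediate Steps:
h = -10 (h = -2*5 = -10)
W(l) = -375 (W(l) = 3*(-125) = -375)
F(t) = -13 (F(t) = -10 - 1*3 = -10 - 3 = -13)
j(V) = 0
P(y, R) = -6 + 5*R
W(-28) - P(-73, j(F(-1/1))) = -375 - (-6 + 5*0) = -375 - (-6 + 0) = -375 - 1*(-6) = -375 + 6 = -369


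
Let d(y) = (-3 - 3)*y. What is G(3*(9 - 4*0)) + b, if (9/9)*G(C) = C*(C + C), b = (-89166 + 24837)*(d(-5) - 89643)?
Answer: 5764716135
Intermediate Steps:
d(y) = -6*y
b = 5764714677 (b = (-89166 + 24837)*(-6*(-5) - 89643) = -64329*(30 - 89643) = -64329*(-89613) = 5764714677)
G(C) = 2*C² (G(C) = C*(C + C) = C*(2*C) = 2*C²)
G(3*(9 - 4*0)) + b = 2*(3*(9 - 4*0))² + 5764714677 = 2*(3*(9 + 0))² + 5764714677 = 2*(3*9)² + 5764714677 = 2*27² + 5764714677 = 2*729 + 5764714677 = 1458 + 5764714677 = 5764716135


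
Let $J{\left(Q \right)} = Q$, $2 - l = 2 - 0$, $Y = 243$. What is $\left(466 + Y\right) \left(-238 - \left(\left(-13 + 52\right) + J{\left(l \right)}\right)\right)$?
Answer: $-196393$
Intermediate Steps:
$l = 0$ ($l = 2 - \left(2 - 0\right) = 2 - \left(2 + 0\right) = 2 - 2 = 0$)
$\left(466 + Y\right) \left(-238 - \left(\left(-13 + 52\right) + J{\left(l \right)}\right)\right) = \left(466 + 243\right) \left(-238 - \left(\left(-13 + 52\right) + 0\right)\right) = 709 \left(-238 - \left(39 + 0\right)\right) = 709 \left(-238 - 39\right) = 709 \left(-277\right) = -196393$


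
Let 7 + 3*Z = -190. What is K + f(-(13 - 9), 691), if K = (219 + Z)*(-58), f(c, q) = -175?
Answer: -27205/3 ≈ -9068.3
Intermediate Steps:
Z = -197/3 (Z = -7/3 + (⅓)*(-190) = -7/3 - 190/3 = -197/3 ≈ -65.667)
K = -26680/3 (K = (219 - 197/3)*(-58) = (460/3)*(-58) = -26680/3 ≈ -8893.3)
K + f(-(13 - 9), 691) = -26680/3 - 175 = -27205/3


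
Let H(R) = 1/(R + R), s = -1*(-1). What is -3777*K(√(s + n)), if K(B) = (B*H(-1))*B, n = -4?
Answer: -11331/2 ≈ -5665.5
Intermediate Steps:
s = 1
H(R) = 1/(2*R)
K(B) = -B²/2 (K(B) = (B*((½)/(-1)))*B = (B*((½)*(-1)))*B = (B*(-½))*B = (-B/2)*B = -B²/2)
-3777*K(√(s + n)) = -(-3777)*(√(1 - 4))²/2 = -(-3777)*(√(-3))²/2 = -(-3777)*(I*√3)²/2 = -(-3777)*(-3)/2 = -3777*3/2 = -11331/2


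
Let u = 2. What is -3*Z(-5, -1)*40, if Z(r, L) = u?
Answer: -240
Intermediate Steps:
Z(r, L) = 2
-3*Z(-5, -1)*40 = -3*2*40 = -6*40 = -240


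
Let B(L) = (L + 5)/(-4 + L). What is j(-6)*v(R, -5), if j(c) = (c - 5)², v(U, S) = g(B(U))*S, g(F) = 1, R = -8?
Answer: -605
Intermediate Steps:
B(L) = (5 + L)/(-4 + L)
v(U, S) = S (v(U, S) = 1*S = S)
j(c) = (-5 + c)²
j(-6)*v(R, -5) = (-5 - 6)²*(-5) = (-11)²*(-5) = 121*(-5) = -605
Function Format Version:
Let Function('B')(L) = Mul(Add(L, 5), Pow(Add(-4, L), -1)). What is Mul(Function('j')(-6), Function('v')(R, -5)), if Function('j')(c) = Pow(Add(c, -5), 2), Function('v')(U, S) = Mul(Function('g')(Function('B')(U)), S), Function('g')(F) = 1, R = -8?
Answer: -605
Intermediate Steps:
Function('B')(L) = Mul(Pow(Add(-4, L), -1), Add(5, L)) (Function('B')(L) = Mul(Add(5, L), Pow(Add(-4, L), -1)) = Mul(Pow(Add(-4, L), -1), Add(5, L)))
Function('v')(U, S) = S (Function('v')(U, S) = Mul(1, S) = S)
Function('j')(c) = Pow(Add(-5, c), 2)
Mul(Function('j')(-6), Function('v')(R, -5)) = Mul(Pow(Add(-5, -6), 2), -5) = Mul(Pow(-11, 2), -5) = Mul(121, -5) = -605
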